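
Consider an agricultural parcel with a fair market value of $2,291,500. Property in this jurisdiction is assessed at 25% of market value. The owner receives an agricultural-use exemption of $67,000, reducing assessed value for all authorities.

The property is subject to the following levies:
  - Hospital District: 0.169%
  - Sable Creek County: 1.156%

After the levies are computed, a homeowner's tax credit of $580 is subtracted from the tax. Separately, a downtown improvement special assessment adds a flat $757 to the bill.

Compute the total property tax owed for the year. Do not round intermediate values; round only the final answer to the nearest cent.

$6,879.84

Assessed value = $2,291,500 × 0.25 = $572,875
Taxable value = $572,875 − $67,000 = $505,875
Hospital District: $505,875 × 0.00169 = $854.92875
Sable Creek County: $505,875 × 0.01156 = $5,847.915
Levies subtotal = $6,702.84375
After credit = $6,702.84375 − $580 = $6,122.84375
Total = $6,122.84375 + $757 = $6,879.84375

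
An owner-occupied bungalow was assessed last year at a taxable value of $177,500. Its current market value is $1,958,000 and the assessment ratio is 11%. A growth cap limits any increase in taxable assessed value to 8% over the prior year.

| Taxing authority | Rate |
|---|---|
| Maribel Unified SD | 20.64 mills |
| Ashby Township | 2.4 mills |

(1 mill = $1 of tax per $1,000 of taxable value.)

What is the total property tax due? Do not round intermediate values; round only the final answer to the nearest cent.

$4,416.77

Uncapped assessed value = $1,958,000 × 0.11 = $215,380
Cap limit = $177,500 × 1.08 = $191,700
Taxable assessed value = min($215,380, $191,700) = $191,700 (cap binds)
Maribel Unified SD: $191,700 × 0.02064 = $3,956.688
Ashby Township: $191,700 × 0.0024 = $460.08
Total = $4,416.768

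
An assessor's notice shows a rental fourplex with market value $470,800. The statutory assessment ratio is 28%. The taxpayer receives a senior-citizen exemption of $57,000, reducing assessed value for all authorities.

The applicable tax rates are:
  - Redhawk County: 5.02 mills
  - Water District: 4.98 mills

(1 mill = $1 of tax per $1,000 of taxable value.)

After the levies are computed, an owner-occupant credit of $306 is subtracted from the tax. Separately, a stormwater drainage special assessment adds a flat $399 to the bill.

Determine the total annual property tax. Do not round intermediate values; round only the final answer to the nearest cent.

$841.24

Assessed value = $470,800 × 0.28 = $131,824
Taxable value = $131,824 − $57,000 = $74,824
Redhawk County: $74,824 × 0.00502 = $375.61648
Water District: $74,824 × 0.00498 = $372.62352
Levies subtotal = $748.24
After credit = $748.24 − $306 = $442.24
Total = $442.24 + $399 = $841.24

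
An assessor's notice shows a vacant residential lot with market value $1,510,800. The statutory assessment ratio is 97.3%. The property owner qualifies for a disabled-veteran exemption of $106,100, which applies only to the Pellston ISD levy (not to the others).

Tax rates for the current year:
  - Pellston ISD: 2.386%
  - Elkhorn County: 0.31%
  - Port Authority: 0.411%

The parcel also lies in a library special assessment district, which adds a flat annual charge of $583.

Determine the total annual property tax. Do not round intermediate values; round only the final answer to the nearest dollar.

$43,725

Assessed value = $1,510,800 × 0.973 = $1,470,008.4
Pellston ISD: ($1,470,008.4 − $106,100) × 0.02386 = $1,363,908.4 × 0.02386 = $32,542.854424
Elkhorn County: $1,470,008.4 × 0.0031 = $4,557.02604
Port Authority: $1,470,008.4 × 0.00411 = $6,041.734524
Levies subtotal = $43,141.614988
Total = $43,141.614988 + $583 = $43,724.614988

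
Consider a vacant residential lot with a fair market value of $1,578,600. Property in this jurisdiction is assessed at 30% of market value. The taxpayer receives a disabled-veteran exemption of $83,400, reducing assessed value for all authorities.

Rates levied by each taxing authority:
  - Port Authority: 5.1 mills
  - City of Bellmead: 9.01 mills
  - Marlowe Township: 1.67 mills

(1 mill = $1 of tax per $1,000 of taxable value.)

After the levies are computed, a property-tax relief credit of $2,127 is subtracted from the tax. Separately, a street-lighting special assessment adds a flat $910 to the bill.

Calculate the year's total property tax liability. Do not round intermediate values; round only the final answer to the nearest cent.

$4,940.04

Assessed value = $1,578,600 × 0.3 = $473,580
Taxable value = $473,580 − $83,400 = $390,180
Port Authority: $390,180 × 0.0051 = $1,989.918
City of Bellmead: $390,180 × 0.00901 = $3,515.5218
Marlowe Township: $390,180 × 0.00167 = $651.6006
Levies subtotal = $6,157.0404
After credit = $6,157.0404 − $2,127 = $4,030.0404
Total = $4,030.0404 + $910 = $4,940.0404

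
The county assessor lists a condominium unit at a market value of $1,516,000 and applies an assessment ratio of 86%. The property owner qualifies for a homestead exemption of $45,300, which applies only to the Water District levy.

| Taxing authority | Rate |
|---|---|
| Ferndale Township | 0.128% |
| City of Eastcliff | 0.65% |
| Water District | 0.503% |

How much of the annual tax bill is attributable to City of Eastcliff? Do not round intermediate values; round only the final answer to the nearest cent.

Assessed value = $1,516,000 × 0.86 = $1,303,760
City of Eastcliff taxable value = $1,303,760 (exemption does not apply)
City of Eastcliff levy = $1,303,760 × 0.0065 = $8,474.44

$8,474.44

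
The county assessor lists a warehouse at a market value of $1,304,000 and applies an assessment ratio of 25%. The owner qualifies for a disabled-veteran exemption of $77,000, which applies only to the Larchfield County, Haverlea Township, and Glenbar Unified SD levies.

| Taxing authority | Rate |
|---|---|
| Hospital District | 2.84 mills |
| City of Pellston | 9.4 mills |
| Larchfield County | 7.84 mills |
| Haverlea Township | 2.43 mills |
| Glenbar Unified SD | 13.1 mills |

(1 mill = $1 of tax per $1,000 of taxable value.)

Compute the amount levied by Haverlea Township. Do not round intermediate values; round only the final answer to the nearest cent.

Assessed value = $1,304,000 × 0.25 = $326,000
Haverlea Township taxable value = $326,000 − $77,000 = $249,000
Haverlea Township levy = $249,000 × 0.00243 = $605.07

$605.07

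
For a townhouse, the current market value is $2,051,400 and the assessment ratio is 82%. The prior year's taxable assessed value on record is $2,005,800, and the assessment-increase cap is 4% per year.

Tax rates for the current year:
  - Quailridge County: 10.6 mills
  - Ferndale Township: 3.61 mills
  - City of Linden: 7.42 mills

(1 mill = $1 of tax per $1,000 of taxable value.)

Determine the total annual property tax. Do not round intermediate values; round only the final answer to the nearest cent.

$36,384.86

Uncapped assessed value = $2,051,400 × 0.82 = $1,682,148
Cap limit = $2,005,800 × 1.04 = $2,086,032
Taxable assessed value = min($1,682,148, $2,086,032) = $1,682,148 (cap does not bind)
Quailridge County: $1,682,148 × 0.0106 = $17,830.7688
Ferndale Township: $1,682,148 × 0.00361 = $6,072.55428
City of Linden: $1,682,148 × 0.00742 = $12,481.53816
Total = $36,384.86124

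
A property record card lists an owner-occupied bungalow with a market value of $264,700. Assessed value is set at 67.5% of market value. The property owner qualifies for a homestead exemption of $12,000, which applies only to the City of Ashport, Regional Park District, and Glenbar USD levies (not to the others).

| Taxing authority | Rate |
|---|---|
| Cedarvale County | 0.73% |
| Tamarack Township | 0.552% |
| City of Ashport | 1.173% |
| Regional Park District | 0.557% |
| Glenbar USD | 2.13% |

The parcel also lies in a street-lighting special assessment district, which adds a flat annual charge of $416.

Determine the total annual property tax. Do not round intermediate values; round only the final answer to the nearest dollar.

$9,140

Assessed value = $264,700 × 0.675 = $178,672.5
Cedarvale County: $178,672.5 × 0.0073 = $1,304.30925
Tamarack Township: $178,672.5 × 0.00552 = $986.2722
City of Ashport: ($178,672.5 − $12,000) × 0.01173 = $166,672.5 × 0.01173 = $1,955.068425
Regional Park District: ($178,672.5 − $12,000) × 0.00557 = $166,672.5 × 0.00557 = $928.365825
Glenbar USD: ($178,672.5 − $12,000) × 0.0213 = $166,672.5 × 0.0213 = $3,550.12425
Levies subtotal = $8,724.13995
Total = $8,724.13995 + $416 = $9,140.13995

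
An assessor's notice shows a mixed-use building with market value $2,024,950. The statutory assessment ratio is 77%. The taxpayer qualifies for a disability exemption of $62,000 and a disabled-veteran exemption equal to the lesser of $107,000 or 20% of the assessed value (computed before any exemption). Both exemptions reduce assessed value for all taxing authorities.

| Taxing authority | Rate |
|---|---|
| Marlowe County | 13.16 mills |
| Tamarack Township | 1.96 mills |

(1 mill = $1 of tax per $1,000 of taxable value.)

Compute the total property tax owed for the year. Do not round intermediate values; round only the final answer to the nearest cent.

Assessed value = $2,024,950 × 0.77 = $1,559,211.5
Disabled-veteran exemption = min($107,000, 20% × $1,559,211.5) = min($107,000, $311,842.3) = $107,000 (dollar cap binds)
Taxable value = $1,559,211.5 − $62,000 − $107,000 = $1,390,211.5
Marlowe County: $1,390,211.5 × 0.01316 = $18,295.18334
Tamarack Township: $1,390,211.5 × 0.00196 = $2,724.81454
Total = $21,019.99788

$21,020.00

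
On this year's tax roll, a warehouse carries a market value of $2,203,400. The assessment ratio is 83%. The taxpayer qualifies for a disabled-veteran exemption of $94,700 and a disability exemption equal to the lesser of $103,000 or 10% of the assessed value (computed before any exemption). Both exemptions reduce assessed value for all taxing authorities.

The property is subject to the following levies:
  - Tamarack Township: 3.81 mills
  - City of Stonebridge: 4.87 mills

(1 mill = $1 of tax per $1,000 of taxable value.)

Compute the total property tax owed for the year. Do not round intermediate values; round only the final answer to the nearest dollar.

$14,158

Assessed value = $2,203,400 × 0.83 = $1,828,822
Disability exemption = min($103,000, 10% × $1,828,822) = min($103,000, $182,882.2) = $103,000 (dollar cap binds)
Taxable value = $1,828,822 − $94,700 − $103,000 = $1,631,122
Tamarack Township: $1,631,122 × 0.00381 = $6,214.57482
City of Stonebridge: $1,631,122 × 0.00487 = $7,943.56414
Total = $14,158.13896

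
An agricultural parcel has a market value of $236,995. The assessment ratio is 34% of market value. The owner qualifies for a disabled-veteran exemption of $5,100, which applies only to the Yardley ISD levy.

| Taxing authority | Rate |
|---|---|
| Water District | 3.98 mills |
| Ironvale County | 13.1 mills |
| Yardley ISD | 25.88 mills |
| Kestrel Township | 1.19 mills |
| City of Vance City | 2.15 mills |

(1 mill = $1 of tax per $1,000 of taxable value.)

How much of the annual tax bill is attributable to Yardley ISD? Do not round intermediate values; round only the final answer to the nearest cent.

Assessed value = $236,995 × 0.34 = $80,578.3
Yardley ISD taxable value = $80,578.3 − $5,100 = $75,478.3
Yardley ISD levy = $75,478.3 × 0.02588 = $1,953.378404

$1,953.38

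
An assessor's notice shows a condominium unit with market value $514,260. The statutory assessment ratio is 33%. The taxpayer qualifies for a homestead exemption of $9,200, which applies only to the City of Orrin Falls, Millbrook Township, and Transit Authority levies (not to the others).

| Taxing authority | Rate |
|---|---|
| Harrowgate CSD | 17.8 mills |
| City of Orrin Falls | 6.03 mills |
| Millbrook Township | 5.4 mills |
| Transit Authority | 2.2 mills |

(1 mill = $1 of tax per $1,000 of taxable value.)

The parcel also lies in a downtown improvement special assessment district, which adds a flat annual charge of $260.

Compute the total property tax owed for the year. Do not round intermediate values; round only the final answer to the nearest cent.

$5,468.46

Assessed value = $514,260 × 0.33 = $169,705.8
Harrowgate CSD: $169,705.8 × 0.0178 = $3,020.76324
City of Orrin Falls: ($169,705.8 − $9,200) × 0.00603 = $160,505.8 × 0.00603 = $967.849974
Millbrook Township: ($169,705.8 − $9,200) × 0.0054 = $160,505.8 × 0.0054 = $866.73132
Transit Authority: ($169,705.8 − $9,200) × 0.0022 = $160,505.8 × 0.0022 = $353.11276
Levies subtotal = $5,208.457294
Total = $5,208.457294 + $260 = $5,468.457294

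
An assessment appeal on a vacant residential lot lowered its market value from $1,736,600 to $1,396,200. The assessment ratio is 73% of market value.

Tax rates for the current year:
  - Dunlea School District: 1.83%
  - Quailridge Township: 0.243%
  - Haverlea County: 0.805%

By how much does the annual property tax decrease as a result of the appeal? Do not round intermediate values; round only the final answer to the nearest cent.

$7,151.60

Old assessed value = $1,736,600 × 0.73 = $1,267,718
New assessed value = $1,396,200 × 0.73 = $1,019,226
Combined rate = 0.0183 + 0.00243 + 0.00805 = 0.02878
Old tax = $1,267,718 × 0.02878 = $36,484.92404
New tax = $1,019,226 × 0.02878 = $29,333.32428
Reduction = $36,484.92404 − $29,333.32428 = $7,151.59976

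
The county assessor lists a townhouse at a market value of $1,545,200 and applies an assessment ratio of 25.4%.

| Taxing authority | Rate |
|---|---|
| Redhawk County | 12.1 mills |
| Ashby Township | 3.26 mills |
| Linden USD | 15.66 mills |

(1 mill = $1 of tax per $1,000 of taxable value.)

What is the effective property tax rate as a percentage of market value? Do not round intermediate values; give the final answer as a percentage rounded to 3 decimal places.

0.788%

Assessed value = $1,545,200 × 0.254 = $392,480.8
Redhawk County: $392,480.8 × 0.0121 = $4,749.01768
Ashby Township: $392,480.8 × 0.00326 = $1,279.487408
Linden USD: $392,480.8 × 0.01566 = $6,146.249328
Total tax = $12,174.754416
Effective rate = $12,174.754416 ÷ $1,545,200 = 0.788% of market value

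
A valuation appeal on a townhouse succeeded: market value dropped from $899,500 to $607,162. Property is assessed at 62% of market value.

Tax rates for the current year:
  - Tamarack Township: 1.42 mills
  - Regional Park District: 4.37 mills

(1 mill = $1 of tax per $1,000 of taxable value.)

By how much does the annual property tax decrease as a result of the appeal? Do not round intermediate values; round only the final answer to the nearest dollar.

$1,049

Old assessed value = $899,500 × 0.62 = $557,690
New assessed value = $607,162 × 0.62 = $376,440.44
Combined rate = 0.00142 + 0.00437 = 0.00579
Old tax = $557,690 × 0.00579 = $3,229.0251
New tax = $376,440.44 × 0.00579 = $2,179.5901476
Reduction = $3,229.0251 − $2,179.5901476 = $1,049.4349524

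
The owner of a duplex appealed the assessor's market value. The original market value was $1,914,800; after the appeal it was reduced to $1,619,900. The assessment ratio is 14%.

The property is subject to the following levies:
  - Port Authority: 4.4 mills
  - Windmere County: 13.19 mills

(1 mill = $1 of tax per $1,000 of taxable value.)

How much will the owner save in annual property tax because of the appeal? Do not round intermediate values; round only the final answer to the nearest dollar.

$726

Old assessed value = $1,914,800 × 0.14 = $268,072
New assessed value = $1,619,900 × 0.14 = $226,786
Combined rate = 0.0044 + 0.01319 = 0.01759
Old tax = $268,072 × 0.01759 = $4,715.38648
New tax = $226,786 × 0.01759 = $3,989.16574
Reduction = $4,715.38648 − $3,989.16574 = $726.22074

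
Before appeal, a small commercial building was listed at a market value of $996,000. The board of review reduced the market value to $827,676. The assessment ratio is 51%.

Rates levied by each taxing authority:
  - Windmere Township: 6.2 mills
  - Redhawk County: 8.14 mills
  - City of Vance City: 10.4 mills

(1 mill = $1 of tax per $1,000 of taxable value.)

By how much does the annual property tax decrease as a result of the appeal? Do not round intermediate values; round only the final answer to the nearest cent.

$2,123.81

Old assessed value = $996,000 × 0.51 = $507,960
New assessed value = $827,676 × 0.51 = $422,114.76
Combined rate = 0.0062 + 0.00814 + 0.0104 = 0.02474
Old tax = $507,960 × 0.02474 = $12,566.9304
New tax = $422,114.76 × 0.02474 = $10,443.1191624
Reduction = $12,566.9304 − $10,443.1191624 = $2,123.8112376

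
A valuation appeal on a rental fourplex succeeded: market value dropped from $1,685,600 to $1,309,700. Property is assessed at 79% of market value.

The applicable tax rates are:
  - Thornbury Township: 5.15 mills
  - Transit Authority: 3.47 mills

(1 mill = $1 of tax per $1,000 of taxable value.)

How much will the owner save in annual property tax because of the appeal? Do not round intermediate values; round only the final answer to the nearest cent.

$2,559.80

Old assessed value = $1,685,600 × 0.79 = $1,331,624
New assessed value = $1,309,700 × 0.79 = $1,034,663
Combined rate = 0.00515 + 0.00347 = 0.00862
Old tax = $1,331,624 × 0.00862 = $11,478.59888
New tax = $1,034,663 × 0.00862 = $8,918.79506
Reduction = $11,478.59888 − $8,918.79506 = $2,559.80382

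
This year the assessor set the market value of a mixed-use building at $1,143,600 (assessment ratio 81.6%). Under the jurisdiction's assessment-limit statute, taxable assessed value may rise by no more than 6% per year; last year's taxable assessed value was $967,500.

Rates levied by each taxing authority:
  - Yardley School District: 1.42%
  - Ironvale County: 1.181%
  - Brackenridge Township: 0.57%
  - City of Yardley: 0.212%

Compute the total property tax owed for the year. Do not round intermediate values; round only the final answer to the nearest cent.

Uncapped assessed value = $1,143,600 × 0.816 = $933,177.6
Cap limit = $967,500 × 1.06 = $1,025,550
Taxable assessed value = min($933,177.6, $1,025,550) = $933,177.6 (cap does not bind)
Yardley School District: $933,177.6 × 0.0142 = $13,251.12192
Ironvale County: $933,177.6 × 0.01181 = $11,020.827456
Brackenridge Township: $933,177.6 × 0.0057 = $5,319.11232
City of Yardley: $933,177.6 × 0.00212 = $1,978.336512
Total = $31,569.398208

$31,569.40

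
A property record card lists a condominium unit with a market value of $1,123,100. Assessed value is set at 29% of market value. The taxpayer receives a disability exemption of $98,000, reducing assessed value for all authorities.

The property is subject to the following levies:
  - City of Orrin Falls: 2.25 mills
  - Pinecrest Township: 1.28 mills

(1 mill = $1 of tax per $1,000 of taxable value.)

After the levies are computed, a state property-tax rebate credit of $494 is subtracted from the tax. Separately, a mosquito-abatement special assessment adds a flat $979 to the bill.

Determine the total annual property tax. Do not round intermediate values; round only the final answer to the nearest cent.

$1,288.78

Assessed value = $1,123,100 × 0.29 = $325,699
Taxable value = $325,699 − $98,000 = $227,699
City of Orrin Falls: $227,699 × 0.00225 = $512.32275
Pinecrest Township: $227,699 × 0.00128 = $291.45472
Levies subtotal = $803.77747
After credit = $803.77747 − $494 = $309.77747
Total = $309.77747 + $979 = $1,288.77747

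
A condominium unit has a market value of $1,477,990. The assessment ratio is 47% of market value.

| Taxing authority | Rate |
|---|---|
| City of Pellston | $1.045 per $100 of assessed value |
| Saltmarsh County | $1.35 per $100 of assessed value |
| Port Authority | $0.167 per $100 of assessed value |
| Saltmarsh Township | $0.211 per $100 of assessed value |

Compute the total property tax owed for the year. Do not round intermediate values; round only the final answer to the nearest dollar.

$19,263

Assessed value = $1,477,990 × 0.47 = $694,655.3
City of Pellston: $694,655.3 × 0.01045 = $7,259.147885
Saltmarsh County: $694,655.3 × 0.0135 = $9,377.84655
Port Authority: $694,655.3 × 0.00167 = $1,160.074351
Saltmarsh Township: $694,655.3 × 0.00211 = $1,465.722683
Total = $7,259.147885 + $9,377.84655 + $1,160.074351 + $1,465.722683 = $19,262.791469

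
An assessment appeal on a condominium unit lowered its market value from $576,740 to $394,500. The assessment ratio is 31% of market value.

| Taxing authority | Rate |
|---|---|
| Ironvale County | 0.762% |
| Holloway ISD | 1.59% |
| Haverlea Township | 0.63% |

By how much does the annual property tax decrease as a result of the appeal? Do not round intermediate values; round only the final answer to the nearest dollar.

Old assessed value = $576,740 × 0.31 = $178,789.4
New assessed value = $394,500 × 0.31 = $122,295
Combined rate = 0.00762 + 0.0159 + 0.0063 = 0.02982
Old tax = $178,789.4 × 0.02982 = $5,331.499908
New tax = $122,295 × 0.02982 = $3,646.8369
Reduction = $5,331.499908 − $3,646.8369 = $1,684.663008

$1,685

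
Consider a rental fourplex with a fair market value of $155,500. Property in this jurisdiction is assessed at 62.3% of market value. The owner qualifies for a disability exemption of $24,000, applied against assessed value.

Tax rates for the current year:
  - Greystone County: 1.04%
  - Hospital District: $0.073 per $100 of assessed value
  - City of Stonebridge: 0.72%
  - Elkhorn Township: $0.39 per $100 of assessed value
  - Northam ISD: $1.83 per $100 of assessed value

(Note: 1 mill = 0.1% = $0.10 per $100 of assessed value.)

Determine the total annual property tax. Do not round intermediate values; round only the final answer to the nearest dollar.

Assessed value = $155,500 × 0.623 = $96,876.5
Taxable value = $96,876.5 − $24,000 = $72,876.5
Greystone County: $72,876.5 × 0.0104 = $757.9156
Hospital District: $72,876.5 × 0.00073 = $53.199845
City of Stonebridge: $72,876.5 × 0.0072 = $524.7108
Elkhorn Township: $72,876.5 × 0.0039 = $284.21835
Northam ISD: $72,876.5 × 0.0183 = $1,333.63995
Total = $2,953.684545

$2,954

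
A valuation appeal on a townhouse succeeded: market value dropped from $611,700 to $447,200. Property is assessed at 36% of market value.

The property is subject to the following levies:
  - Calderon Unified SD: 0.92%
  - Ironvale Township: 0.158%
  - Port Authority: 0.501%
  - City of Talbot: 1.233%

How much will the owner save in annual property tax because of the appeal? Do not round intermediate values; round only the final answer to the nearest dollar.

$1,665

Old assessed value = $611,700 × 0.36 = $220,212
New assessed value = $447,200 × 0.36 = $160,992
Combined rate = 0.0092 + 0.00158 + 0.00501 + 0.01233 = 0.02812
Old tax = $220,212 × 0.02812 = $6,192.36144
New tax = $160,992 × 0.02812 = $4,527.09504
Reduction = $6,192.36144 − $4,527.09504 = $1,665.2664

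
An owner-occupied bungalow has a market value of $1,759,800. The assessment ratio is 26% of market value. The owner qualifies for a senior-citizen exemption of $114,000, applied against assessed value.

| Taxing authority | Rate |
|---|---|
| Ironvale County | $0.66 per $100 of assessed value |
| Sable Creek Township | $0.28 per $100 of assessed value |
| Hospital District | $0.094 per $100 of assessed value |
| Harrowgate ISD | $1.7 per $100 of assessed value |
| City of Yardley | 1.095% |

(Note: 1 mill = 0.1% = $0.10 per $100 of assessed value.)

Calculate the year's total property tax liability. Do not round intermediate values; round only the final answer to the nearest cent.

Assessed value = $1,759,800 × 0.26 = $457,548
Taxable value = $457,548 − $114,000 = $343,548
Ironvale County: $343,548 × 0.0066 = $2,267.4168
Sable Creek Township: $343,548 × 0.0028 = $961.9344
Hospital District: $343,548 × 0.00094 = $322.93512
Harrowgate ISD: $343,548 × 0.017 = $5,840.316
City of Yardley: $343,548 × 0.01095 = $3,761.8506
Total = $13,154.45292

$13,154.45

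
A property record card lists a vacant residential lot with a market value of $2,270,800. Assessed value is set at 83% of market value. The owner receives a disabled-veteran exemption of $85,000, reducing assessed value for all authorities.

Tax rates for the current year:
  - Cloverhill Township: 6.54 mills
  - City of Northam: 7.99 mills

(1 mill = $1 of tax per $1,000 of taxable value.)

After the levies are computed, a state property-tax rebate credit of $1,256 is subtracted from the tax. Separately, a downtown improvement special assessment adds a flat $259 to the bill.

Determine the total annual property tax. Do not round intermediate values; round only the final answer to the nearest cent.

Assessed value = $2,270,800 × 0.83 = $1,884,764
Taxable value = $1,884,764 − $85,000 = $1,799,764
Cloverhill Township: $1,799,764 × 0.00654 = $11,770.45656
City of Northam: $1,799,764 × 0.00799 = $14,380.11436
Levies subtotal = $26,150.57092
After credit = $26,150.57092 − $1,256 = $24,894.57092
Total = $24,894.57092 + $259 = $25,153.57092

$25,153.57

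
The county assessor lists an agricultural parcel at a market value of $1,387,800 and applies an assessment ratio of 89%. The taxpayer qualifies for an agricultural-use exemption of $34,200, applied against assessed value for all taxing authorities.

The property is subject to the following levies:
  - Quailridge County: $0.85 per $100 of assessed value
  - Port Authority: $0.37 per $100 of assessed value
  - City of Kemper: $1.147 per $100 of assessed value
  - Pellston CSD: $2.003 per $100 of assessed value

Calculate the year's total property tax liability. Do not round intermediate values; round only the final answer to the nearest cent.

Assessed value = $1,387,800 × 0.89 = $1,235,142
Taxable value = $1,235,142 − $34,200 = $1,200,942
Quailridge County: $1,200,942 × 0.0085 = $10,208.007
Port Authority: $1,200,942 × 0.0037 = $4,443.4854
City of Kemper: $1,200,942 × 0.01147 = $13,774.80474
Pellston CSD: $1,200,942 × 0.02003 = $24,054.86826
Total = $10,208.007 + $4,443.4854 + $13,774.80474 + $24,054.86826 = $52,481.1654

$52,481.17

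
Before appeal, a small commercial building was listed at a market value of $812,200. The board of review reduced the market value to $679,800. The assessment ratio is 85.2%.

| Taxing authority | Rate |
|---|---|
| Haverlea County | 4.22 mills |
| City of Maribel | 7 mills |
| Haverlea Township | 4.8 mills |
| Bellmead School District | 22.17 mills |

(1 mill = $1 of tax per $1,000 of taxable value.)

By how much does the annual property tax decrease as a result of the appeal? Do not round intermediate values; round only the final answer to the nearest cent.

Old assessed value = $812,200 × 0.852 = $691,994.4
New assessed value = $679,800 × 0.852 = $579,189.6
Combined rate = 0.00422 + 0.007 + 0.0048 + 0.02217 = 0.03819
Old tax = $691,994.4 × 0.03819 = $26,427.266136
New tax = $579,189.6 × 0.03819 = $22,119.250824
Reduction = $26,427.266136 − $22,119.250824 = $4,308.015312

$4,308.02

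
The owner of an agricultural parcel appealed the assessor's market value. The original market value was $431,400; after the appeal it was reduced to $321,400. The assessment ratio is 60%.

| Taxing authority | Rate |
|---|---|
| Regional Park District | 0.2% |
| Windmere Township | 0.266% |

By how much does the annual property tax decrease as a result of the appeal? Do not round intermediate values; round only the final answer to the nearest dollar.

Old assessed value = $431,400 × 0.6 = $258,840
New assessed value = $321,400 × 0.6 = $192,840
Combined rate = 0.002 + 0.00266 = 0.00466
Old tax = $258,840 × 0.00466 = $1,206.1944
New tax = $192,840 × 0.00466 = $898.6344
Reduction = $1,206.1944 − $898.6344 = $307.56

$308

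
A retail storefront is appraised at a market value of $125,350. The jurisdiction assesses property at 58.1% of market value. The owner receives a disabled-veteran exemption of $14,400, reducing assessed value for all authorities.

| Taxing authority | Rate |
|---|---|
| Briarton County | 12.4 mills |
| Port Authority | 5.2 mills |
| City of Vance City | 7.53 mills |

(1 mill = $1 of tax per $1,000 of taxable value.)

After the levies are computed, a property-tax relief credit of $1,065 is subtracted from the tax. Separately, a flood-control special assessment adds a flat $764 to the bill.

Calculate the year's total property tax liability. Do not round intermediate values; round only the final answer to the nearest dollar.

Assessed value = $125,350 × 0.581 = $72,828.35
Taxable value = $72,828.35 − $14,400 = $58,428.35
Briarton County: $58,428.35 × 0.0124 = $724.51154
Port Authority: $58,428.35 × 0.0052 = $303.82742
City of Vance City: $58,428.35 × 0.00753 = $439.9654755
Levies subtotal = $1,468.3044355
After credit = $1,468.3044355 − $1,065 = $403.3044355
Total = $403.3044355 + $764 = $1,167.3044355

$1,167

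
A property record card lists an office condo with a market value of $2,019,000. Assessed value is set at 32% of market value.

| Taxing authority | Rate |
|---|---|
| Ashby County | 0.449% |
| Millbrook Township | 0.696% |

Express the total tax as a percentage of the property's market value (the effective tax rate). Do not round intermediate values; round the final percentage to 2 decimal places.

0.37%

Assessed value = $2,019,000 × 0.32 = $646,080
Ashby County: $646,080 × 0.00449 = $2,900.8992
Millbrook Township: $646,080 × 0.00696 = $4,496.7168
Total tax = $7,397.616
Effective rate = $7,397.616 ÷ $2,019,000 = 0.37% of market value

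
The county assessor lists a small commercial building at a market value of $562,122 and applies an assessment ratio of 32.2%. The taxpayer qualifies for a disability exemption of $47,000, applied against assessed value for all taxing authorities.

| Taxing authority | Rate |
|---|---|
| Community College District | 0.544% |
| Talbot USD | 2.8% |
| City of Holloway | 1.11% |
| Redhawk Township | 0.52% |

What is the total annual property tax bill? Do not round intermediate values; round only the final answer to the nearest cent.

Assessed value = $562,122 × 0.322 = $181,003.284
Taxable value = $181,003.284 − $47,000 = $134,003.284
Community College District: $134,003.284 × 0.00544 = $728.97786496
Talbot USD: $134,003.284 × 0.028 = $3,752.091952
City of Holloway: $134,003.284 × 0.0111 = $1,487.4364524
Redhawk Township: $134,003.284 × 0.0052 = $696.8170768
Total = $728.97786496 + $3,752.091952 + $1,487.4364524 + $696.8170768 = $6,665.32334616

$6,665.32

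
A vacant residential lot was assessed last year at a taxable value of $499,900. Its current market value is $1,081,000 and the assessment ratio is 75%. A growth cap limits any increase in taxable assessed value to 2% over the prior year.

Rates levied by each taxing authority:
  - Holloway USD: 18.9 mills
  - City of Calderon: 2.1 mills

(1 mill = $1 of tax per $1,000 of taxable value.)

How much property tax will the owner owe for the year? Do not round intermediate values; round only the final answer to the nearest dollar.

$10,708

Uncapped assessed value = $1,081,000 × 0.75 = $810,750
Cap limit = $499,900 × 1.02 = $509,898
Taxable assessed value = min($810,750, $509,898) = $509,898 (cap binds)
Holloway USD: $509,898 × 0.0189 = $9,637.0722
City of Calderon: $509,898 × 0.0021 = $1,070.7858
Total = $10,707.858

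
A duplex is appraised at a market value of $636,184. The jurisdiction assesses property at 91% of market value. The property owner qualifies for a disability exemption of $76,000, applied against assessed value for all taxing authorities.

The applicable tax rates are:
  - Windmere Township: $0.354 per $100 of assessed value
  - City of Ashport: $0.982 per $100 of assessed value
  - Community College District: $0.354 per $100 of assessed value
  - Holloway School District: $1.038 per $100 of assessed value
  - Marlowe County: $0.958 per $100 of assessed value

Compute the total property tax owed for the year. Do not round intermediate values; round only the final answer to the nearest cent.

Assessed value = $636,184 × 0.91 = $578,927.44
Taxable value = $578,927.44 − $76,000 = $502,927.44
Windmere Township: $502,927.44 × 0.00354 = $1,780.3631376
City of Ashport: $502,927.44 × 0.00982 = $4,938.7474608
Community College District: $502,927.44 × 0.00354 = $1,780.3631376
Holloway School District: $502,927.44 × 0.01038 = $5,220.3868272
Marlowe County: $502,927.44 × 0.00958 = $4,818.0448752
Total = $1,780.3631376 + $4,938.7474608 + $1,780.3631376 + $5,220.3868272 + $4,818.0448752 = $18,537.9054384

$18,537.91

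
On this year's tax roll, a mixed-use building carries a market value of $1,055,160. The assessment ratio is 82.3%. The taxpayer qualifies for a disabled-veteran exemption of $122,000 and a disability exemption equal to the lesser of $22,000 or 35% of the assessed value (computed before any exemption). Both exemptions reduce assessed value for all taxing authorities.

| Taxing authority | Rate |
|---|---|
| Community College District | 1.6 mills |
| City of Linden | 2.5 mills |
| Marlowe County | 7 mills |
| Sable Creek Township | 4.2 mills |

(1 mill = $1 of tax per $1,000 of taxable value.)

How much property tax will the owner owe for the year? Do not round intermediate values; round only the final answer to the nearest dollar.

$11,083

Assessed value = $1,055,160 × 0.823 = $868,396.68
Disability exemption = min($22,000, 35% × $868,396.68) = min($22,000, $303,938.838) = $22,000 (dollar cap binds)
Taxable value = $868,396.68 − $122,000 − $22,000 = $724,396.68
Community College District: $724,396.68 × 0.0016 = $1,159.034688
City of Linden: $724,396.68 × 0.0025 = $1,810.9917
Marlowe County: $724,396.68 × 0.007 = $5,070.77676
Sable Creek Township: $724,396.68 × 0.0042 = $3,042.466056
Total = $11,083.269204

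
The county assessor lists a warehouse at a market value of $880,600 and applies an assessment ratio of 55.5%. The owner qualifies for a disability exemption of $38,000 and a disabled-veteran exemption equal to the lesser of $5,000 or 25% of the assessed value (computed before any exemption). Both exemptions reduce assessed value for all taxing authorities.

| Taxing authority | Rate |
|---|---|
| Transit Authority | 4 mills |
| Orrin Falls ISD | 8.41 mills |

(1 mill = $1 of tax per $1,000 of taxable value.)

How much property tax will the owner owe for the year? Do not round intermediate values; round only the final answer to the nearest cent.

Assessed value = $880,600 × 0.555 = $488,733
Disabled-veteran exemption = min($5,000, 25% × $488,733) = min($5,000, $122,183.25) = $5,000 (dollar cap binds)
Taxable value = $488,733 − $38,000 − $5,000 = $445,733
Transit Authority: $445,733 × 0.004 = $1,782.932
Orrin Falls ISD: $445,733 × 0.00841 = $3,748.61453
Total = $5,531.54653

$5,531.55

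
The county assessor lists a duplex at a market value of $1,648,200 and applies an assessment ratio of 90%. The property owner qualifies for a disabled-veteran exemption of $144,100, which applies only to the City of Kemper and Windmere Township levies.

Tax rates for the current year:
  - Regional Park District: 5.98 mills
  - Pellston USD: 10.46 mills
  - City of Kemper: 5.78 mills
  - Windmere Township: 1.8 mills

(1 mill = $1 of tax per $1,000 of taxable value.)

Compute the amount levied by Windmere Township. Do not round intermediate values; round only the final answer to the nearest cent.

Assessed value = $1,648,200 × 0.9 = $1,483,380
Windmere Township taxable value = $1,483,380 − $144,100 = $1,339,280
Windmere Township levy = $1,339,280 × 0.0018 = $2,410.704

$2,410.70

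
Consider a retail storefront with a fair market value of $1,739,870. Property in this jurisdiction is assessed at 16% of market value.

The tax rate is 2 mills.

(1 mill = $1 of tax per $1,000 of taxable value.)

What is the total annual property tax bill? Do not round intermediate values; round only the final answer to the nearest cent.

Assessed value = $1,739,870 × 0.16 = $278,379.2
Tax = $278,379.2 × 0.002 = $556.7584

$556.76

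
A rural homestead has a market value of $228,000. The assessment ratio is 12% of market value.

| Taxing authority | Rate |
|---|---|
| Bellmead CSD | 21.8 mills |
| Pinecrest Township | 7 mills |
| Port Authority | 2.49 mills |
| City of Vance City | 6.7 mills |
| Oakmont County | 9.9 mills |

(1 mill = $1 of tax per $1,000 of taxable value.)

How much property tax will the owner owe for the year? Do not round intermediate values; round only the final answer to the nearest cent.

Assessed value = $228,000 × 0.12 = $27,360
Bellmead CSD: $27,360 × 0.0218 = $596.448
Pinecrest Township: $27,360 × 0.007 = $191.52
Port Authority: $27,360 × 0.00249 = $68.1264
City of Vance City: $27,360 × 0.0067 = $183.312
Oakmont County: $27,360 × 0.0099 = $270.864
Total = $596.448 + $191.52 + $68.1264 + $183.312 + $270.864 = $1,310.2704

$1,310.27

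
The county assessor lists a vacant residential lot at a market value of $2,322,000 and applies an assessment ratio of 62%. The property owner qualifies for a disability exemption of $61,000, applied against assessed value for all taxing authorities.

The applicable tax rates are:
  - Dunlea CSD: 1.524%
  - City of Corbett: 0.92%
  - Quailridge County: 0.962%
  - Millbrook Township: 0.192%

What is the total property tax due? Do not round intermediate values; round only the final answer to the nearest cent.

$49,603.47

Assessed value = $2,322,000 × 0.62 = $1,439,640
Taxable value = $1,439,640 − $61,000 = $1,378,640
Dunlea CSD: $1,378,640 × 0.01524 = $21,010.4736
City of Corbett: $1,378,640 × 0.0092 = $12,683.488
Quailridge County: $1,378,640 × 0.00962 = $13,262.5168
Millbrook Township: $1,378,640 × 0.00192 = $2,646.9888
Total = $21,010.4736 + $12,683.488 + $13,262.5168 + $2,646.9888 = $49,603.4672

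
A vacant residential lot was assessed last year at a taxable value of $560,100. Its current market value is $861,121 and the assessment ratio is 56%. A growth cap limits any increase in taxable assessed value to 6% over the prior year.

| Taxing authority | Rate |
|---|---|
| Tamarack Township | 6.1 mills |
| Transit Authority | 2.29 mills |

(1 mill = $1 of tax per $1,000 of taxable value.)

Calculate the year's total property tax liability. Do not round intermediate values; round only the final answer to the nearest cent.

Uncapped assessed value = $861,121 × 0.56 = $482,227.76
Cap limit = $560,100 × 1.06 = $593,706
Taxable assessed value = min($482,227.76, $593,706) = $482,227.76 (cap does not bind)
Tamarack Township: $482,227.76 × 0.0061 = $2,941.589336
Transit Authority: $482,227.76 × 0.00229 = $1,104.3015704
Total = $4,045.8909064

$4,045.89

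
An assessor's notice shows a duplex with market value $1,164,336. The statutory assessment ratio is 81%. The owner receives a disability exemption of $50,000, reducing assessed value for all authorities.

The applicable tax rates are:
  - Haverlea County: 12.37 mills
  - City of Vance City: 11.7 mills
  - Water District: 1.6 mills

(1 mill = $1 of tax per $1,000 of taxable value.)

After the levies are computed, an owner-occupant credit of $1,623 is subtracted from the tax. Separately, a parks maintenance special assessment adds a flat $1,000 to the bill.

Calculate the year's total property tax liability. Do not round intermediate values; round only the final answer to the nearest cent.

$22,303.19

Assessed value = $1,164,336 × 0.81 = $943,112.16
Taxable value = $943,112.16 − $50,000 = $893,112.16
Haverlea County: $893,112.16 × 0.01237 = $11,047.7974192
City of Vance City: $893,112.16 × 0.0117 = $10,449.412272
Water District: $893,112.16 × 0.0016 = $1,428.979456
Levies subtotal = $22,926.1891472
After credit = $22,926.1891472 − $1,623 = $21,303.1891472
Total = $21,303.1891472 + $1,000 = $22,303.1891472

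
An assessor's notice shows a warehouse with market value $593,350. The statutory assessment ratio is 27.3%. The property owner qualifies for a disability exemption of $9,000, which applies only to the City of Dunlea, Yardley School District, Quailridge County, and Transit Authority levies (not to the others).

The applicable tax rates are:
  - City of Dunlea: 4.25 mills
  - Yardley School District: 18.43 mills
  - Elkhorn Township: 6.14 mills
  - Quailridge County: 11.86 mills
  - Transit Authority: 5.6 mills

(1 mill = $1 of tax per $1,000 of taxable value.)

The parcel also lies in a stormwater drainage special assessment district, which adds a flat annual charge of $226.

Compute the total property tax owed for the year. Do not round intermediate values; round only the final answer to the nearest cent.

Assessed value = $593,350 × 0.273 = $161,984.55
City of Dunlea: ($161,984.55 − $9,000) × 0.00425 = $152,984.55 × 0.00425 = $650.1843375
Yardley School District: ($161,984.55 − $9,000) × 0.01843 = $152,984.55 × 0.01843 = $2,819.5052565
Elkhorn Township: $161,984.55 × 0.00614 = $994.585137
Quailridge County: ($161,984.55 − $9,000) × 0.01186 = $152,984.55 × 0.01186 = $1,814.396763
Transit Authority: ($161,984.55 − $9,000) × 0.0056 = $152,984.55 × 0.0056 = $856.71348
Levies subtotal = $7,135.384974
Total = $7,135.384974 + $226 = $7,361.384974

$7,361.38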